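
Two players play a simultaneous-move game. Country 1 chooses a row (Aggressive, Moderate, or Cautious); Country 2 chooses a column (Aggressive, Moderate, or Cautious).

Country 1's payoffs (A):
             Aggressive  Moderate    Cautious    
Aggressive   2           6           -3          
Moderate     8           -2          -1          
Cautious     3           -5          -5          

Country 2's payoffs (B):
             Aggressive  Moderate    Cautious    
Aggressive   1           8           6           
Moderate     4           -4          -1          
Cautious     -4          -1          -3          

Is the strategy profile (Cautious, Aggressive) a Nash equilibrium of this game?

No

Holding Country 2 at Aggressive: Country 1 gets 3 from Cautious but could get 8 by switching to Moderate. Country 1 has a profitable deviation.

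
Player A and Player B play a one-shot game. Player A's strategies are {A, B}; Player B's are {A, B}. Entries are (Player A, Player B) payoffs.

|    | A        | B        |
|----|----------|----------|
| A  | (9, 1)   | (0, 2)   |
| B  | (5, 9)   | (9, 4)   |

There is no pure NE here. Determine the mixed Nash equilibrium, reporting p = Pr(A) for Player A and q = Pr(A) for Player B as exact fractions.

p = 5/6, q = 9/13

In a mixed NE each player is indifferent between their pure strategies, so the opponent's mix sets the indifference.
Player B indifferent between A and B: p·1 + (1−p)·9 = p·2 + (1−p)·4 ⟹ 9 + (-8)p = 4 + (-2)p ⟹ p = 5/6.
Player A indifferent between A and B: q·9 + (1−q)·0 = q·5 + (1−q)·9 ⟹ 0 + 9q = 9 + (-4)q ⟹ q = 9/13.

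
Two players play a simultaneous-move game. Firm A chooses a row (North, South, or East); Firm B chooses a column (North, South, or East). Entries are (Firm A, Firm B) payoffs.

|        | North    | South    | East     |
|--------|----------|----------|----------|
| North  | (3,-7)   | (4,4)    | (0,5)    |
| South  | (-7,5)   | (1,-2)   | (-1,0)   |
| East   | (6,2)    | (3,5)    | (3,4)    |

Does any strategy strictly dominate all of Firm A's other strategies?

No strictly dominant strategy

Check whether one of Firm A's strategies beats all alternatives regardless of what the opponent does.
North is not dominant: against North, East gives 6 > 3.
South is not dominant: against North, North gives 3 > -7.
East is not dominant: against South, North gives 4 > 3.
No single strategy is best against every opponent action.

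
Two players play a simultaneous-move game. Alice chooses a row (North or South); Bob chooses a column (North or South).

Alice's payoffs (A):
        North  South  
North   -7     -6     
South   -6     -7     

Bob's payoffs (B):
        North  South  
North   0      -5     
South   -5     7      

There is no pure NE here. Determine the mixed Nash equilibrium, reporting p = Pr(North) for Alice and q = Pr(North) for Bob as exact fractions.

p = 12/17, q = 1/2

Each player's mixing probability is pinned down by making the *other* player indifferent.
Bob indifferent between North and South: p·0 + (1−p)·(-5) = p·(-5) + (1−p)·7 ⟹ (-5) + 5p = 7 + (-12)p ⟹ p = 12/17.
Alice indifferent between North and South: q·(-7) + (1−q)·(-6) = q·(-6) + (1−q)·(-7) ⟹ (-6) + (-1)q = (-7) + 1q ⟹ q = 1/2.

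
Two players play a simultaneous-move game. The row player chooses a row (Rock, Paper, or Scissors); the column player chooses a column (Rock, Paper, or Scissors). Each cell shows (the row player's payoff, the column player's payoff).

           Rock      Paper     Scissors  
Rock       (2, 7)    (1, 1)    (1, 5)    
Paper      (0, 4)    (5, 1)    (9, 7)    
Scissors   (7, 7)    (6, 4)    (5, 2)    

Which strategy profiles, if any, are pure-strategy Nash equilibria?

A profile is a Nash equilibrium when each player is best-responding to the other.
The row player's best responses — vs Rock: Scissors (payoff 7); vs Paper: Scissors (payoff 6); vs Scissors: Paper (payoff 9).
The column player's best responses — vs Rock: Rock (payoff 7); vs Paper: Scissors (payoff 7); vs Scissors: Rock (payoff 7).
Mutual best responses occur at (Paper, Scissors) and (Scissors, Rock); at each, neither player gains by switching.

(Paper, Scissors) and (Scissors, Rock)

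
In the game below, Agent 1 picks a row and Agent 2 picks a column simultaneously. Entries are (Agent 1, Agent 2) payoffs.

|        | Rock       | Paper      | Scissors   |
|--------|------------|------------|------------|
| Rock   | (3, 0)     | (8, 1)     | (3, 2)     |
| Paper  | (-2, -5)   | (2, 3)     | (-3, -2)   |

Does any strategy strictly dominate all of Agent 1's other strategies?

Rock

Check whether one of Agent 1's strategies beats all alternatives regardless of what the opponent does.
Rock strictly dominates: vs Rock: 3 > -2; vs Paper: 8 > 2; vs Scissors: 3 > -3.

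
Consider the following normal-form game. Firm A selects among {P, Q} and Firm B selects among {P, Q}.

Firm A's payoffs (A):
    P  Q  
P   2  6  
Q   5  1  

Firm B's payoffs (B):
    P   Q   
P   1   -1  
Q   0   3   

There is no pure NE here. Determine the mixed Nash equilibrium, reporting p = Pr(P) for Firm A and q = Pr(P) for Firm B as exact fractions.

p = 3/5, q = 5/8

Each player's mixing probability is pinned down by making the *other* player indifferent.
Firm B indifferent between P and Q: p·1 + (1−p)·0 = p·(-1) + (1−p)·3 ⟹ 0 + 1p = 3 + (-4)p ⟹ p = 3/5.
Firm A indifferent between P and Q: q·2 + (1−q)·6 = q·5 + (1−q)·1 ⟹ 6 + (-4)q = 1 + 4q ⟹ q = 5/8.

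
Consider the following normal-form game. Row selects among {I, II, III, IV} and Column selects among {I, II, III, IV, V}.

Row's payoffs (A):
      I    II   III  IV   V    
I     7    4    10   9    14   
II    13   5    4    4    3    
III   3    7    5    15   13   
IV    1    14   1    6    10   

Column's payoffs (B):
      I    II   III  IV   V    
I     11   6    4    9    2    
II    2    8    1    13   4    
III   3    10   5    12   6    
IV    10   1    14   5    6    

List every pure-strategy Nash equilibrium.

(III, IV)

A profile is a Nash equilibrium when each player is best-responding to the other.
Row's best responses — vs I: II (payoff 13); vs II: IV (payoff 14); vs III: I (payoff 10); vs IV: III (payoff 15); vs V: I (payoff 14).
Column's best responses — vs I: I (payoff 11); vs II: IV (payoff 13); vs III: IV (payoff 12); vs IV: III (payoff 14).
The only mutual best response is (III, IV); neither player gains by switching there.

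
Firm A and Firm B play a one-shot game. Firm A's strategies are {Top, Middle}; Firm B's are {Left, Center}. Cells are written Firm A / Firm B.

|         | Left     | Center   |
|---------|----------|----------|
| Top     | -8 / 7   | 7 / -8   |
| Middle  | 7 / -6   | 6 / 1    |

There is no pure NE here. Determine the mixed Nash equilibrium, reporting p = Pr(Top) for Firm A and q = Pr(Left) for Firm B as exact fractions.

In a mixed NE each player is indifferent between their pure strategies, so the opponent's mix sets the indifference.
Firm B indifferent between Left and Center: p·7 + (1−p)·(-6) = p·(-8) + (1−p)·1 ⟹ (-6) + 13p = 1 + (-9)p ⟹ p = 7/22.
Firm A indifferent between Top and Middle: q·(-8) + (1−q)·7 = q·7 + (1−q)·6 ⟹ 7 + (-15)q = 6 + 1q ⟹ q = 1/16.

p = 7/22, q = 1/16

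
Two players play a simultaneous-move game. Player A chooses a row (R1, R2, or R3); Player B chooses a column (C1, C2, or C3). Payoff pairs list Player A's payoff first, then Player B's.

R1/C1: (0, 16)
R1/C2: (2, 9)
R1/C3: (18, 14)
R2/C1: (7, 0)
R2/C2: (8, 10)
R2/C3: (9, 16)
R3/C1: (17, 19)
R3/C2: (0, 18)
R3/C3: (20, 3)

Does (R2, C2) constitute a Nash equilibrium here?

Holding Player B at C2: Player A gets 8 from R2, versus 2 from R1, 0 from R3. No profitable deviation for Player A.
Holding Player A at R2: Player B gets 10 from C2 but could get 16 by switching to C3. Player B has a profitable deviation.

No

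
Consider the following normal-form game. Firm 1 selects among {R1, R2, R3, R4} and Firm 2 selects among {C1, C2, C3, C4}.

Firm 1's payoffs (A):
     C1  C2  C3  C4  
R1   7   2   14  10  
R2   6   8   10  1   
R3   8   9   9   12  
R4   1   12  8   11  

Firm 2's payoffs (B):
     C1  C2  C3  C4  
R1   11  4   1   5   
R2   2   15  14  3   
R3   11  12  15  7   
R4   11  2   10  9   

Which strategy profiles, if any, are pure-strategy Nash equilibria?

None

Find each player's best response to every opponent strategy; NE are the intersections.
Firm 1's best responses — vs C1: R3 (payoff 8); vs C2: R4 (payoff 12); vs C3: R1 (payoff 14); vs C4: R3 (payoff 12).
Firm 2's best responses — vs R1: C1 (payoff 11); vs R2: C2 (payoff 15); vs R3: C3 (payoff 15); vs R4: C1 (payoff 11).
No cell has both players best-responding. For instance, Firm 1's best reply to C2 is R4, but against R4 Firm 2 prefers C1 over C2.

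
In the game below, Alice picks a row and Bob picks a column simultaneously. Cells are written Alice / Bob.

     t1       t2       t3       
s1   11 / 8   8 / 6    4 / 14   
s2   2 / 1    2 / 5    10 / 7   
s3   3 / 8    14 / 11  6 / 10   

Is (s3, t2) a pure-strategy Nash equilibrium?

Yes

Holding Bob at t2: Alice gets 14 from s3, versus 8 from s1, 2 from s2. No profitable deviation for Alice.
Holding Alice at s3: Bob gets 11 from t2, versus 8 from t1, 10 from t3. No profitable deviation for Bob either.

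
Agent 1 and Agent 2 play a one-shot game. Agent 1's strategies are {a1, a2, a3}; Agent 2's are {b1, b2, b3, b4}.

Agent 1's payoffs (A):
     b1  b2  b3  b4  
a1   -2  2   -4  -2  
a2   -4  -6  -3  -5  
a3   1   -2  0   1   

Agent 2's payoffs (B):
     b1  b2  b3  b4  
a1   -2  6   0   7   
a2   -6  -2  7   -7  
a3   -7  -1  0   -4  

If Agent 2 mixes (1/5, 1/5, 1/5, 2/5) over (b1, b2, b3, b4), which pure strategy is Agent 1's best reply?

Agent 1's best reply maximizes expected payoff against the mix.
a1: (1/5)·(-2) + (1/5)·2 + (1/5)·(-4) + (2/5)·(-2) = -8/5
a2: (1/5)·(-4) + (1/5)·(-6) + (1/5)·(-3) + (2/5)·(-5) = -23/5
a3: (1/5)·1 + (1/5)·(-2) + (1/5)·0 + (2/5)·1 = 1/5
Highest expected payoff is 1/5, from a3.

a3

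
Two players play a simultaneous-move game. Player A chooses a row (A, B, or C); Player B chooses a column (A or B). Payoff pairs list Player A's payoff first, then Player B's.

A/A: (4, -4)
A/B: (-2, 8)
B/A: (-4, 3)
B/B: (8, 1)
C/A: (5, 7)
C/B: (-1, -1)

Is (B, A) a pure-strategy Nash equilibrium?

Holding Player B at A: Player A gets -4 from B but could get 5 by switching to C. Player A has a profitable deviation.

No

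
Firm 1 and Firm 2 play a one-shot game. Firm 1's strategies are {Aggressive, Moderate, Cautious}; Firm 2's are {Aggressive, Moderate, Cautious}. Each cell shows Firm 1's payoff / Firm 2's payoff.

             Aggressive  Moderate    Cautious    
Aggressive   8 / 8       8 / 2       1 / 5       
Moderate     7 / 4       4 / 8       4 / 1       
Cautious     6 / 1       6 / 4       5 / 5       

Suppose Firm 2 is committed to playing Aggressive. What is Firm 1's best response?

Aggressive

With Firm 2 fixed at Aggressive, Firm 1's payoffs are: Aggressive → 8, Moderate → 7, Cautious → 6.
The maximum is 8, achieved by Aggressive.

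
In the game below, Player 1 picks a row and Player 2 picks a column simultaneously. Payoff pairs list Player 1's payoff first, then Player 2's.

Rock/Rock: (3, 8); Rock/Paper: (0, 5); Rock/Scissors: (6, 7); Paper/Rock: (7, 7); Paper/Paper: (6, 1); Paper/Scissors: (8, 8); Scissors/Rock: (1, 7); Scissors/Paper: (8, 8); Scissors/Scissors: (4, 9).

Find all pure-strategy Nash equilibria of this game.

(Paper, Scissors)

Find each player's best response to every opponent strategy; NE are the intersections.
Player 1's best responses — vs Rock: Paper (payoff 7); vs Paper: Scissors (payoff 8); vs Scissors: Paper (payoff 8).
Player 2's best responses — vs Rock: Rock (payoff 8); vs Paper: Scissors (payoff 8); vs Scissors: Scissors (payoff 9).
The only mutual best response is (Paper, Scissors); neither player gains by switching there.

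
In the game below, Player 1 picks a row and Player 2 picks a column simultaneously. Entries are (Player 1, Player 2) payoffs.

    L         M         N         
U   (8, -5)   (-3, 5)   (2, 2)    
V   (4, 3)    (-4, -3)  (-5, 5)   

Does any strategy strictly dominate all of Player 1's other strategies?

Check whether one of Player 1's strategies beats all alternatives regardless of what the opponent does.
U strictly dominates: vs L: 8 > 4; vs M: -3 > -4; vs N: 2 > -5.

U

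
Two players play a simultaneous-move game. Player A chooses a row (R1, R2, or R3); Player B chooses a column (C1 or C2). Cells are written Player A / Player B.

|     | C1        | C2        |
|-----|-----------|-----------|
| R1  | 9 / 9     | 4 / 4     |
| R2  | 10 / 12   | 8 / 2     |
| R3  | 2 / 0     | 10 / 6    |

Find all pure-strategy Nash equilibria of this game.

(R2, C1) and (R3, C2)

Find each player's best response to every opponent strategy; NE are the intersections.
Player A's best responses — vs C1: R2 (payoff 10); vs C2: R3 (payoff 10).
Player B's best responses — vs R1: C1 (payoff 9); vs R2: C1 (payoff 12); vs R3: C2 (payoff 6).
Mutual best responses occur at (R2, C1) and (R3, C2); at each, neither player gains by switching.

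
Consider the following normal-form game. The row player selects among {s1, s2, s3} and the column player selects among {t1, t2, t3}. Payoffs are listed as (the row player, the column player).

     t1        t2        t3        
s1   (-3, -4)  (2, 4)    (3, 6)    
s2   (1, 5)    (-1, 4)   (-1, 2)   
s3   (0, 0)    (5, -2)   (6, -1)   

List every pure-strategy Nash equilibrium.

Check mutual best responses: a cell is a NE iff neither player can gain by unilaterally deviating.
The row player's best responses — vs t1: s2 (payoff 1); vs t2: s3 (payoff 5); vs t3: s3 (payoff 6).
The column player's best responses — vs s1: t3 (payoff 6); vs s2: t1 (payoff 5); vs s3: t1 (payoff 0).
The only mutual best response is (s2, t1); neither player gains by switching there.

(s2, t1)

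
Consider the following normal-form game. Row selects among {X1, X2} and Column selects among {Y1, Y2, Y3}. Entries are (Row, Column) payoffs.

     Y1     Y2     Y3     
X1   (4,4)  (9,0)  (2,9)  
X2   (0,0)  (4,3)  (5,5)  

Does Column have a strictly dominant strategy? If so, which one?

A strategy is strictly dominant if it gives Column a strictly higher payoff than every other strategy, against every choice by the opponent.
Y3 strictly dominates: vs X1: 9 > each of {4, 0}; vs X2: 5 > each of {0, 3}.

Y3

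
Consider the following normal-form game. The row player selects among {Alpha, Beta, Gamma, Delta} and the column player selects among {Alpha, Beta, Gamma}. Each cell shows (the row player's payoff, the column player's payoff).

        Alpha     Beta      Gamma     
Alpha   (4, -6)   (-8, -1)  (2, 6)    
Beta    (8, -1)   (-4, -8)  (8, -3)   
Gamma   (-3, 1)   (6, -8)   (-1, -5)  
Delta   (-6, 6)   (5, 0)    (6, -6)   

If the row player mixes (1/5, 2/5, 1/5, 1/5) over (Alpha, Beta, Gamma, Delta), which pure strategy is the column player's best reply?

Alpha

Compute the column player's expected payoff from each pure strategy against the given mix.
Alpha: (1/5)·(-6) + (2/5)·(-1) + (1/5)·1 + (1/5)·6 = -1/5
Beta: (1/5)·(-1) + (2/5)·(-8) + (1/5)·(-8) + (1/5)·0 = -5
Gamma: (1/5)·6 + (2/5)·(-3) + (1/5)·(-5) + (1/5)·(-6) = -11/5
Highest expected payoff is -1/5, from Alpha.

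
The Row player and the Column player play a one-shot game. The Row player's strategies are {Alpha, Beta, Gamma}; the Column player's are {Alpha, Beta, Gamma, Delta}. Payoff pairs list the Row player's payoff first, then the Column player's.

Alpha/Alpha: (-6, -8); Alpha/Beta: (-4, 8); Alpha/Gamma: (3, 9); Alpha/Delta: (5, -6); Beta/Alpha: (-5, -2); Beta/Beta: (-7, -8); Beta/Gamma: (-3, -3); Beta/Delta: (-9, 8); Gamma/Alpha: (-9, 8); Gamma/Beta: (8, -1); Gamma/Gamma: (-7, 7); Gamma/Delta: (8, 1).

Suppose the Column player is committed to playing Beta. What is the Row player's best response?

With the Column player fixed at Beta, the Row player's payoffs are: Alpha → -4, Beta → -7, Gamma → 8.
The maximum is 8, achieved by Gamma.

Gamma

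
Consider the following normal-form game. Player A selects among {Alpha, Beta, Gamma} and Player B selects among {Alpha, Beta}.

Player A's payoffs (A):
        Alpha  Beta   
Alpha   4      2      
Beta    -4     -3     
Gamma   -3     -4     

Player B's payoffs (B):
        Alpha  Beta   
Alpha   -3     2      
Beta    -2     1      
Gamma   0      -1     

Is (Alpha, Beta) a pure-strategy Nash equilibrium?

Yes

Holding Player B at Beta: Player A gets 2 from Alpha, versus -3 from Beta, -4 from Gamma. No profitable deviation for Player A.
Holding Player A at Alpha: Player B gets 2 from Beta, versus -3 from Alpha. No profitable deviation for Player B either.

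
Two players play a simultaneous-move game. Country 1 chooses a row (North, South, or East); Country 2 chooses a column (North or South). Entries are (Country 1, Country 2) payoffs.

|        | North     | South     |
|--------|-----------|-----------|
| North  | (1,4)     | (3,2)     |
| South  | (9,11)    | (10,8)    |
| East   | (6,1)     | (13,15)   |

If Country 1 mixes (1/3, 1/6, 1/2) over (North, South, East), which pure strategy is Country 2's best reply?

Country 2's best reply maximizes expected payoff against the mix.
North: (1/3)·4 + (1/6)·11 + (1/2)·1 = 11/3
South: (1/3)·2 + (1/6)·8 + (1/2)·15 = 19/2
Highest expected payoff is 19/2, from South.

South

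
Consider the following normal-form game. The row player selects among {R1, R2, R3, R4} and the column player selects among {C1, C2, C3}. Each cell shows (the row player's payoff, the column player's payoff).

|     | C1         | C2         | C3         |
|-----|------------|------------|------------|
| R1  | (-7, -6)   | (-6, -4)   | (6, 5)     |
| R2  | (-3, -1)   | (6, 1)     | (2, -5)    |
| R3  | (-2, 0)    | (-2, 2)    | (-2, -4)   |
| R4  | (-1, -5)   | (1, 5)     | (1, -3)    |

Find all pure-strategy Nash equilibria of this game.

(R1, C3) and (R2, C2)

Check mutual best responses: a cell is a NE iff neither player can gain by unilaterally deviating.
The row player's best responses — vs C1: R4 (payoff -1); vs C2: R2 (payoff 6); vs C3: R1 (payoff 6).
The column player's best responses — vs R1: C3 (payoff 5); vs R2: C2 (payoff 1); vs R3: C2 (payoff 2); vs R4: C2 (payoff 5).
Mutual best responses occur at (R1, C3) and (R2, C2); at each, neither player gains by switching.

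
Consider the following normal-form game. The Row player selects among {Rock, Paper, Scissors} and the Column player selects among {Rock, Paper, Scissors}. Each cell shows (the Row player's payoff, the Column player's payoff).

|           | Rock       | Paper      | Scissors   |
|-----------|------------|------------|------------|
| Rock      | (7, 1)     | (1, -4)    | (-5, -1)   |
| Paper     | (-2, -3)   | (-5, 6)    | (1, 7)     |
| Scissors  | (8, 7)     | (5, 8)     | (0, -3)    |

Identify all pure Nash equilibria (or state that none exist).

Find each player's best response to every opponent strategy; NE are the intersections.
The Row player's best responses — vs Rock: Scissors (payoff 8); vs Paper: Scissors (payoff 5); vs Scissors: Paper (payoff 1).
The Column player's best responses — vs Rock: Rock (payoff 1); vs Paper: Scissors (payoff 7); vs Scissors: Paper (payoff 8).
Mutual best responses occur at (Paper, Scissors) and (Scissors, Paper); at each, neither player gains by switching.

(Paper, Scissors) and (Scissors, Paper)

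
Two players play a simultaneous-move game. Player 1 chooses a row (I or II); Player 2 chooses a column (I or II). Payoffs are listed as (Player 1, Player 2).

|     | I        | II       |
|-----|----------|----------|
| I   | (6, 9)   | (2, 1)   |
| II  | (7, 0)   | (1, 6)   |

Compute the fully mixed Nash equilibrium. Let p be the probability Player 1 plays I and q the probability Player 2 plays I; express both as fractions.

p = 3/7, q = 1/2

In a mixed NE each player is indifferent between their pure strategies, so the opponent's mix sets the indifference.
Player 2 indifferent between I and II: p·9 + (1−p)·0 = p·1 + (1−p)·6 ⟹ 0 + 9p = 6 + (-5)p ⟹ p = 3/7.
Player 1 indifferent between I and II: q·6 + (1−q)·2 = q·7 + (1−q)·1 ⟹ 2 + 4q = 1 + 6q ⟹ q = 1/2.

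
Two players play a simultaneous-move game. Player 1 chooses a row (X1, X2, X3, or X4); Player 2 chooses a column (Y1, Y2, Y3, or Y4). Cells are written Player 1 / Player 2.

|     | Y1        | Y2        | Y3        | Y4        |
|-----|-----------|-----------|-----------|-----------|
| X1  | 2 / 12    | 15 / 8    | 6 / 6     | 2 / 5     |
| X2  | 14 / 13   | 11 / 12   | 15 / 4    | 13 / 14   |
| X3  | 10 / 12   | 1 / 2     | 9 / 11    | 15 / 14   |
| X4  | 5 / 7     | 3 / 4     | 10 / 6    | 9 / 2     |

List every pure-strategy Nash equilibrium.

Check mutual best responses: a cell is a NE iff neither player can gain by unilaterally deviating.
Player 1's best responses — vs Y1: X2 (payoff 14); vs Y2: X1 (payoff 15); vs Y3: X2 (payoff 15); vs Y4: X3 (payoff 15).
Player 2's best responses — vs X1: Y1 (payoff 12); vs X2: Y4 (payoff 14); vs X3: Y4 (payoff 14); vs X4: Y1 (payoff 7).
The only mutual best response is (X3, Y4); neither player gains by switching there.

(X3, Y4)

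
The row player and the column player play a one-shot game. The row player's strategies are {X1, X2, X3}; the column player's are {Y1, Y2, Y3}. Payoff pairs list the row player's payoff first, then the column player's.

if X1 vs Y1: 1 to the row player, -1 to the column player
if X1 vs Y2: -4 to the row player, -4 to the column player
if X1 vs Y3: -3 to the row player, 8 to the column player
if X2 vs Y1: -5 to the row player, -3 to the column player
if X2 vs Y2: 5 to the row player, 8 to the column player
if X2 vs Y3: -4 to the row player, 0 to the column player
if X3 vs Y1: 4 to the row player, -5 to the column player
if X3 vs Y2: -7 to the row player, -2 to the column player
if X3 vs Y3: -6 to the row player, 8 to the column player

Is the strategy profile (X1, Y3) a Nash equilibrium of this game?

Holding the column player at Y3: the row player gets -3 from X1, versus -4 from X2, -6 from X3. No profitable deviation for the row player.
Holding the row player at X1: the column player gets 8 from Y3, versus -1 from Y1, -4 from Y2. No profitable deviation for the column player either.

Yes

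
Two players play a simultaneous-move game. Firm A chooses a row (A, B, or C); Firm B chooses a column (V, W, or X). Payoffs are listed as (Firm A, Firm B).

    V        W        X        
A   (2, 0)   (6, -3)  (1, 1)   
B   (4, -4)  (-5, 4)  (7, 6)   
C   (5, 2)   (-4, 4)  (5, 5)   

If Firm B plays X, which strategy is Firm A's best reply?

B

With Firm B fixed at X, Firm A's payoffs are: A → 1, B → 7, C → 5.
The maximum is 7, achieved by B.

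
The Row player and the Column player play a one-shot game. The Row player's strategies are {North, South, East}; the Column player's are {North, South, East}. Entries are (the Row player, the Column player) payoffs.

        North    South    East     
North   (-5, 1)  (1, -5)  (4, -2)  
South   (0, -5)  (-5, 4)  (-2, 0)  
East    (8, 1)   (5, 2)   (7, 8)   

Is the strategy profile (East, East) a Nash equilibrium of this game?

Holding the Column player at East: the Row player gets 7 from East, versus 4 from North, -2 from South. No profitable deviation for the Row player.
Holding the Row player at East: the Column player gets 8 from East, versus 1 from North, 2 from South. No profitable deviation for the Column player either.

Yes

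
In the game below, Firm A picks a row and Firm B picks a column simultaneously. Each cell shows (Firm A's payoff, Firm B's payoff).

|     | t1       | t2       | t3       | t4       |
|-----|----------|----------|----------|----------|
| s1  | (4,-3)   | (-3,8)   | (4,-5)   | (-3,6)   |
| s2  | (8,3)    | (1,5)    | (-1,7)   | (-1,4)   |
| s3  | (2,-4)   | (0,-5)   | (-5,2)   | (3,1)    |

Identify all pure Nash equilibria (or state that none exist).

A profile is a Nash equilibrium when each player is best-responding to the other.
Firm A's best responses — vs t1: s2 (payoff 8); vs t2: s2 (payoff 1); vs t3: s1 (payoff 4); vs t4: s3 (payoff 3).
Firm B's best responses — vs s1: t2 (payoff 8); vs s2: t3 (payoff 7); vs s3: t3 (payoff 2).
No cell has both players best-responding. For instance, Firm A's best reply to t3 is s1, but against s1 Firm B prefers t2 over t3.

There is no pure-strategy Nash equilibrium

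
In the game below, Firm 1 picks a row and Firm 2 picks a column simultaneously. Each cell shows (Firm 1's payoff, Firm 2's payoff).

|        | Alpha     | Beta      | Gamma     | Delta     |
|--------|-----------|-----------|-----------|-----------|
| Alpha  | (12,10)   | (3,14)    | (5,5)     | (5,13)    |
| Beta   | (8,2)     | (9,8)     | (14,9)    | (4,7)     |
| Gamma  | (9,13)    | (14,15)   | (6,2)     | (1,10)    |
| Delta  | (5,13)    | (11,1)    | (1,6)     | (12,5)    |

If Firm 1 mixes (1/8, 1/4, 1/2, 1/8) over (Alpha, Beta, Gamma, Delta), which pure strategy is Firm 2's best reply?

Beta

Firm 2's best reply maximizes expected payoff against the mix.
Alpha: (1/8)·10 + (1/4)·2 + (1/2)·13 + (1/8)·13 = 79/8
Beta: (1/8)·14 + (1/4)·8 + (1/2)·15 + (1/8)·1 = 91/8
Gamma: (1/8)·5 + (1/4)·9 + (1/2)·2 + (1/8)·6 = 37/8
Delta: (1/8)·13 + (1/4)·7 + (1/2)·10 + (1/8)·5 = 9
Highest expected payoff is 91/8, from Beta.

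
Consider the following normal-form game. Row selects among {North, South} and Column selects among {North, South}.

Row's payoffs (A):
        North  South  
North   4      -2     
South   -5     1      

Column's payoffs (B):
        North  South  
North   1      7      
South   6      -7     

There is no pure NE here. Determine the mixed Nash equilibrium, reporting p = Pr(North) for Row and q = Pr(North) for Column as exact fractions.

In a mixed NE each player is indifferent between their pure strategies, so the opponent's mix sets the indifference.
Column indifferent between North and South: p·1 + (1−p)·6 = p·7 + (1−p)·(-7) ⟹ 6 + (-5)p = (-7) + 14p ⟹ p = 13/19.
Row indifferent between North and South: q·4 + (1−q)·(-2) = q·(-5) + (1−q)·1 ⟹ (-2) + 6q = 1 + (-6)q ⟹ q = 1/4.

p = 13/19, q = 1/4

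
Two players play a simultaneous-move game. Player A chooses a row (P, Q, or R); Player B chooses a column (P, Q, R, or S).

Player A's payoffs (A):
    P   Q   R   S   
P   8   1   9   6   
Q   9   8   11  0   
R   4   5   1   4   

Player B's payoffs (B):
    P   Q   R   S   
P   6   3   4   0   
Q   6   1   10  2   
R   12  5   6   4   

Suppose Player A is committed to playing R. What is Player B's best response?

With Player A fixed at R, Player B's payoffs are: P → 12, Q → 5, R → 6, S → 4.
The maximum is 12, achieved by P.

P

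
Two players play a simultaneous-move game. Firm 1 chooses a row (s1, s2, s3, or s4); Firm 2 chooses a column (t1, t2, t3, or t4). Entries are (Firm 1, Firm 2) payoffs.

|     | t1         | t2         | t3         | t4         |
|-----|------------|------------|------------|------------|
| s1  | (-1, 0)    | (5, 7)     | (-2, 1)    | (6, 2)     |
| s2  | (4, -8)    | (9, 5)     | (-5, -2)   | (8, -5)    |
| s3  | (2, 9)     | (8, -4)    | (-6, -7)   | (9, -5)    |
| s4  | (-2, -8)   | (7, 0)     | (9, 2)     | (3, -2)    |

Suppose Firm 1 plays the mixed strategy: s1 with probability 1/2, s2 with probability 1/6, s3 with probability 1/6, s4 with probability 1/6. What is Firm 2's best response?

t2

Firm 2's best reply maximizes expected payoff against the mix.
t1: (1/2)·0 + (1/6)·(-8) + (1/6)·9 + (1/6)·(-8) = -7/6
t2: (1/2)·7 + (1/6)·5 + (1/6)·(-4) + (1/6)·0 = 11/3
t3: (1/2)·1 + (1/6)·(-2) + (1/6)·(-7) + (1/6)·2 = -2/3
t4: (1/2)·2 + (1/6)·(-5) + (1/6)·(-5) + (1/6)·(-2) = -1
Highest expected payoff is 11/3, from t2.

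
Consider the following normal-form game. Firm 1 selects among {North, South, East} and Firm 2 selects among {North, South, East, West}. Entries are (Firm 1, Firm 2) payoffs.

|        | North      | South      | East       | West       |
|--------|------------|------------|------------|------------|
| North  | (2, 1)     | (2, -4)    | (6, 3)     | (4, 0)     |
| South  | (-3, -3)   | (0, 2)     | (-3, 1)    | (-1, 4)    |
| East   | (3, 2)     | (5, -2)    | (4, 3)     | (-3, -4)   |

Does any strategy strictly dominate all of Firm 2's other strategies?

None

Check whether one of Firm 2's strategies beats all alternatives regardless of what the opponent does.
North is not dominant: against North, East gives 3 > 1.
South is not dominant: against North, North gives 1 > -4.
East is not dominant: against South, South gives 2 > 1.
West is not dominant: against North, North gives 1 > 0.
No single strategy is best against every opponent action.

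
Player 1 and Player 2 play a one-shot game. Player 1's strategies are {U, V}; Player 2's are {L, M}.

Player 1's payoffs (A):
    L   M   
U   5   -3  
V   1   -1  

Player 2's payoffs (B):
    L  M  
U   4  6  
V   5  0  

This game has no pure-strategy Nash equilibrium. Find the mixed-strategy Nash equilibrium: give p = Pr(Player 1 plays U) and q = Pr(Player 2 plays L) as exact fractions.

Each player's mixing probability is pinned down by making the *other* player indifferent.
Player 2 indifferent between L and M: p·4 + (1−p)·5 = p·6 + (1−p)·0 ⟹ 5 + (-1)p = 0 + 6p ⟹ p = 5/7.
Player 1 indifferent between U and V: q·5 + (1−q)·(-3) = q·1 + (1−q)·(-1) ⟹ (-3) + 8q = (-1) + 2q ⟹ q = 1/3.

p = 5/7, q = 1/3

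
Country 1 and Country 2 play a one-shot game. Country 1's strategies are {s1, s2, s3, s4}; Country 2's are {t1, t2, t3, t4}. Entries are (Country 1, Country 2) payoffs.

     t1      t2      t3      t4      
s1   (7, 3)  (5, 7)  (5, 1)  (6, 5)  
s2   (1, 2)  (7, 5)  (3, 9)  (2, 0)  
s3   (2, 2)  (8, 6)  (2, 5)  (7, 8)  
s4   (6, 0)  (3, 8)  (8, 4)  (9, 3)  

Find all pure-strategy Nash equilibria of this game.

Find each player's best response to every opponent strategy; NE are the intersections.
Country 1's best responses — vs t1: s1 (payoff 7); vs t2: s3 (payoff 8); vs t3: s4 (payoff 8); vs t4: s4 (payoff 9).
Country 2's best responses — vs s1: t2 (payoff 7); vs s2: t3 (payoff 9); vs s3: t4 (payoff 8); vs s4: t2 (payoff 8).
No cell has both players best-responding. For instance, Country 1's best reply to t4 is s4, but against s4 Country 2 prefers t2 over t4.

None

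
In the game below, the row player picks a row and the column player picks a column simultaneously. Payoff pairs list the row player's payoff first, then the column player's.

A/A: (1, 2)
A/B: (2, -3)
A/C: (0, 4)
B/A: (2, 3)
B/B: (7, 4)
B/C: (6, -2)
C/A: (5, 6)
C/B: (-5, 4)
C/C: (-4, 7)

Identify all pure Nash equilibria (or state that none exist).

(B, B)

A profile is a Nash equilibrium when each player is best-responding to the other.
The row player's best responses — vs A: C (payoff 5); vs B: B (payoff 7); vs C: B (payoff 6).
The column player's best responses — vs A: C (payoff 4); vs B: B (payoff 4); vs C: C (payoff 7).
The only mutual best response is (B, B); neither player gains by switching there.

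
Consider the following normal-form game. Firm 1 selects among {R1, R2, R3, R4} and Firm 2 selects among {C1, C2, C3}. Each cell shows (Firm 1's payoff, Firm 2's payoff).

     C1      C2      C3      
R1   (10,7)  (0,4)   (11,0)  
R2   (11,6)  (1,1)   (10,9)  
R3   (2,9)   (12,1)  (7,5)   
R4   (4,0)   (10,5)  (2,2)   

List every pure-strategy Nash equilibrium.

None

Check mutual best responses: a cell is a NE iff neither player can gain by unilaterally deviating.
Firm 1's best responses — vs C1: R2 (payoff 11); vs C2: R3 (payoff 12); vs C3: R1 (payoff 11).
Firm 2's best responses — vs R1: C1 (payoff 7); vs R2: C3 (payoff 9); vs R3: C1 (payoff 9); vs R4: C2 (payoff 5).
No cell has both players best-responding. For instance, Firm 1's best reply to C1 is R2, but against R2 Firm 2 prefers C3 over C1.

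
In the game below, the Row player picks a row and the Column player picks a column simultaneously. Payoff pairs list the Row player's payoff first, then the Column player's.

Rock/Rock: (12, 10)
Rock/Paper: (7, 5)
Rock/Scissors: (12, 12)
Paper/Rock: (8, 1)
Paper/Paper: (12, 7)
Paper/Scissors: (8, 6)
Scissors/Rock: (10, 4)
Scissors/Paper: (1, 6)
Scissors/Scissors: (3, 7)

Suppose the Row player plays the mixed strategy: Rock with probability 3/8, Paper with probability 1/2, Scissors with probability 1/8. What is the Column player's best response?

Scissors

The Column player's best reply maximizes expected payoff against the mix.
Rock: (3/8)·10 + (1/2)·1 + (1/8)·4 = 19/4
Paper: (3/8)·5 + (1/2)·7 + (1/8)·6 = 49/8
Scissors: (3/8)·12 + (1/2)·6 + (1/8)·7 = 67/8
Highest expected payoff is 67/8, from Scissors.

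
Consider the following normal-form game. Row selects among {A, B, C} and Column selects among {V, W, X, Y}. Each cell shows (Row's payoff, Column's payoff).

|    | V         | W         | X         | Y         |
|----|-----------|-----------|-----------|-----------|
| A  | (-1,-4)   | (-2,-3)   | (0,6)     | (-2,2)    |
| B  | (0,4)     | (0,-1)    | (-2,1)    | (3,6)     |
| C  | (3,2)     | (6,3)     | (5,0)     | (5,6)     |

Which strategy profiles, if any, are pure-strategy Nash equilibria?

(C, Y)

A profile is a Nash equilibrium when each player is best-responding to the other.
Row's best responses — vs V: C (payoff 3); vs W: C (payoff 6); vs X: C (payoff 5); vs Y: C (payoff 5).
Column's best responses — vs A: X (payoff 6); vs B: Y (payoff 6); vs C: Y (payoff 6).
The only mutual best response is (C, Y); neither player gains by switching there.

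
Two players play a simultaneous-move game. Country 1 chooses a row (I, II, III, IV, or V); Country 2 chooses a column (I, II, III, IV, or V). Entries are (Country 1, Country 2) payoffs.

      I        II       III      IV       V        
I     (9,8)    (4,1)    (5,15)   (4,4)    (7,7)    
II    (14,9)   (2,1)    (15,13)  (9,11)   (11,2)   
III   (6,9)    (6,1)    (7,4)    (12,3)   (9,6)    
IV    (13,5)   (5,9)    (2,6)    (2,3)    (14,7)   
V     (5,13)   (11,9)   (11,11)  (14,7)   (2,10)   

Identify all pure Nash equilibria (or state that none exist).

A profile is a Nash equilibrium when each player is best-responding to the other.
Country 1's best responses — vs I: II (payoff 14); vs II: V (payoff 11); vs III: II (payoff 15); vs IV: V (payoff 14); vs V: IV (payoff 14).
Country 2's best responses — vs I: III (payoff 15); vs II: III (payoff 13); vs III: I (payoff 9); vs IV: II (payoff 9); vs V: I (payoff 13).
The only mutual best response is (II, III); neither player gains by switching there.

(II, III)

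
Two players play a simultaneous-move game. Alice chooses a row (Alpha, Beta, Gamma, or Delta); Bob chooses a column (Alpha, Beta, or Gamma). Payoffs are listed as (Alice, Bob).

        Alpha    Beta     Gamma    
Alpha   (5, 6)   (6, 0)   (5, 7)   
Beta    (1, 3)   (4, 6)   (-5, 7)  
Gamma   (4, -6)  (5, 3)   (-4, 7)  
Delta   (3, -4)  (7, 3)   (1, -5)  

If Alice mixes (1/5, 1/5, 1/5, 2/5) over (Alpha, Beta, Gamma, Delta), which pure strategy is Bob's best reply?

Beta

Bob's best reply maximizes expected payoff against the mix.
Alpha: (1/5)·6 + (1/5)·3 + (1/5)·(-6) + (2/5)·(-4) = -1
Beta: (1/5)·0 + (1/5)·6 + (1/5)·3 + (2/5)·3 = 3
Gamma: (1/5)·7 + (1/5)·7 + (1/5)·7 + (2/5)·(-5) = 11/5
Highest expected payoff is 3, from Beta.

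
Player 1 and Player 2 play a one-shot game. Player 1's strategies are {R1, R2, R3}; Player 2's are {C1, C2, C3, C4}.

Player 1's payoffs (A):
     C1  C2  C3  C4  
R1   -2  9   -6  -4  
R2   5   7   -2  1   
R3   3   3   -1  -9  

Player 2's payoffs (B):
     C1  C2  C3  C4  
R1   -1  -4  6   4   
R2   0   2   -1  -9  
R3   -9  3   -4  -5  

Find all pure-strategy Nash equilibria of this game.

A profile is a Nash equilibrium when each player is best-responding to the other.
Player 1's best responses — vs C1: R2 (payoff 5); vs C2: R1 (payoff 9); vs C3: R3 (payoff -1); vs C4: R2 (payoff 1).
Player 2's best responses — vs R1: C3 (payoff 6); vs R2: C2 (payoff 2); vs R3: C2 (payoff 3).
No cell has both players best-responding. For instance, Player 1's best reply to C2 is R1, but against R1 Player 2 prefers C3 over C2.

None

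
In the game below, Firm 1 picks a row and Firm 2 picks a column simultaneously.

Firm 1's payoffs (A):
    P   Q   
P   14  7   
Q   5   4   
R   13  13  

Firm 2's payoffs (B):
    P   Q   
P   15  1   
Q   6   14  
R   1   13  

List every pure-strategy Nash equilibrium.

(P, P) and (R, Q)

Find each player's best response to every opponent strategy; NE are the intersections.
Firm 1's best responses — vs P: P (payoff 14); vs Q: R (payoff 13).
Firm 2's best responses — vs P: P (payoff 15); vs Q: Q (payoff 14); vs R: Q (payoff 13).
Mutual best responses occur at (P, P) and (R, Q); at each, neither player gains by switching.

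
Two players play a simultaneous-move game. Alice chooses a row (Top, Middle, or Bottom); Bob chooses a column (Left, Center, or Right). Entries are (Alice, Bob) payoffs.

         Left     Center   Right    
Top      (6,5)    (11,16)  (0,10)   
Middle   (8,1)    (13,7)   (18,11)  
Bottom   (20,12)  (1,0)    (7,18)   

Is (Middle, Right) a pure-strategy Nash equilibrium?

Holding Bob at Right: Alice gets 18 from Middle, versus 0 from Top, 7 from Bottom. No profitable deviation for Alice.
Holding Alice at Middle: Bob gets 11 from Right, versus 1 from Left, 7 from Center. No profitable deviation for Bob either.

Yes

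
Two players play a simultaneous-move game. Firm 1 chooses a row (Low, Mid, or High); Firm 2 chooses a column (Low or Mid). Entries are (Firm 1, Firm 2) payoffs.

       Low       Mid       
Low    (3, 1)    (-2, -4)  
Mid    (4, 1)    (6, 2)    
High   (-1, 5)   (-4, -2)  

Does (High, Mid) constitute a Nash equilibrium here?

Holding Firm 2 at Mid: Firm 1 gets -4 from High but could get 6 by switching to Mid. Firm 1 has a profitable deviation.

No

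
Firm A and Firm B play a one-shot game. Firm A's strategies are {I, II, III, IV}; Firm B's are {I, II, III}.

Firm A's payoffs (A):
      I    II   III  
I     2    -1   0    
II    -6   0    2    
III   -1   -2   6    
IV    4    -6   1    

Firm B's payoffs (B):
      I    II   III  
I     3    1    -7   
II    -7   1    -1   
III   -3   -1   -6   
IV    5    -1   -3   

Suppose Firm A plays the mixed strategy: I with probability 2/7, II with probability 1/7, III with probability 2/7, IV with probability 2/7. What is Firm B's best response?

I

Firm B's best reply maximizes expected payoff against the mix.
I: (2/7)·3 + (1/7)·(-7) + (2/7)·(-3) + (2/7)·5 = 3/7
II: (2/7)·1 + (1/7)·1 + (2/7)·(-1) + (2/7)·(-1) = -1/7
III: (2/7)·(-7) + (1/7)·(-1) + (2/7)·(-6) + (2/7)·(-3) = -33/7
Highest expected payoff is 3/7, from I.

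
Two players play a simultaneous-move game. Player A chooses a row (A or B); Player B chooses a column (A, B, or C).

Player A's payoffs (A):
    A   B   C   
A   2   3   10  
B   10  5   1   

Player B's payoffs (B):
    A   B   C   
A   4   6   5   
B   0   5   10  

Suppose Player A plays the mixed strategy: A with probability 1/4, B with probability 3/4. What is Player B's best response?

Compute Player B's expected payoff from each pure strategy against the given mix.
A: (1/4)·4 + (3/4)·0 = 1
B: (1/4)·6 + (3/4)·5 = 21/4
C: (1/4)·5 + (3/4)·10 = 35/4
Highest expected payoff is 35/4, from C.

C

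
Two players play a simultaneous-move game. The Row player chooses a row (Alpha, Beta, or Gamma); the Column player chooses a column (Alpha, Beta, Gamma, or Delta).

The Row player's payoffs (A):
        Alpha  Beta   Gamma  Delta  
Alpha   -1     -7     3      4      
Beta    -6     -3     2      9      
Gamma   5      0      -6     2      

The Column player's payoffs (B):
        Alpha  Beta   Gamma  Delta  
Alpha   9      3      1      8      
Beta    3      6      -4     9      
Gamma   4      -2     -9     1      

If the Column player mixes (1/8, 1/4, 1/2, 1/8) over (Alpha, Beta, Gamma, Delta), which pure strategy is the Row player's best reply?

Beta

Compute the Row player's expected payoff from each pure strategy against the given mix.
Alpha: (1/8)·(-1) + (1/4)·(-7) + (1/2)·3 + (1/8)·4 = 1/8
Beta: (1/8)·(-6) + (1/4)·(-3) + (1/2)·2 + (1/8)·9 = 5/8
Gamma: (1/8)·5 + (1/4)·0 + (1/2)·(-6) + (1/8)·2 = -17/8
Highest expected payoff is 5/8, from Beta.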